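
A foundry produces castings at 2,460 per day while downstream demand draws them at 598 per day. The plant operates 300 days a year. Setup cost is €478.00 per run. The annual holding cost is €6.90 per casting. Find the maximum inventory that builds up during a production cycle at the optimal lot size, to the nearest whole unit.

Annual demand D = 598 × 300 = 179,400.
Production build-up factor (1 − d/p) = 1 − 598/2,460 = 0.7569.
Q* = √(2DS / (H(1 − d/p))) = √(2 × 179,400 × 478 / (6.9 × 0.7569)).
= √(171,506,400 / 5.2227) ≈ 5730.511.
Maximum inventory = Q*(1 − d/p) = 5730.511 × 0.7569 ≈ 4337.484.

I_max ≈ 4,337 castings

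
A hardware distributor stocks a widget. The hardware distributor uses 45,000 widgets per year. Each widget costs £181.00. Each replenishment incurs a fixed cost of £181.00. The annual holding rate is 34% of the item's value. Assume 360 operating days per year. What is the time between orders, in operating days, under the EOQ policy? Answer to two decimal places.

Holding cost H = 0.34 × £181.00 = £61.5400 per unit per year.
Q* = √(2DS/H) = √(2 × 45,000 × 181 / 61.54) ≈ 514.50.
Cycle time = Q*/D × 360 = 514.50 / 45,000 × 360 ≈ 4.116 days.

T ≈ 4.12 days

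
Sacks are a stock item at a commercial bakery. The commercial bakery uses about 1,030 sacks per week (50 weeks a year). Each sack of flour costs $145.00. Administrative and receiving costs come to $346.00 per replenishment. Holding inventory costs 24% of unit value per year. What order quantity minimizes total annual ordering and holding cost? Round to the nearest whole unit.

Annual demand D = 1,030 × 50 = 51,500.
Holding cost H = 0.24 × $145.00 = $34.8000 per unit per year.
EOQ = √(2DS / H) = √(2 × 51,500 × 346 / 34.8).
= √(35,638,000 / 34.8) = √1,024,080.4598 ≈ 1011.969.

Q* ≈ 1,012 sacks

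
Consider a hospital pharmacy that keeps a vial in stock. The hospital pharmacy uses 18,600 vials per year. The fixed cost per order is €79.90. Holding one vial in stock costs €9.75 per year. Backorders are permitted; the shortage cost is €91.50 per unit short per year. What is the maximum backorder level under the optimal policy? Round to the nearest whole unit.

With planned backorders, Q* = √(2DS/H) · √((H+B)/B).
√(2DS/H) = √(2 × 18,600 × 79.9 / 9.75) = 552.132.
√((H+B)/B) = √((9.75+91.5)/91.5) = 1.0519.
Q* ≈ 580.804.
S* = Q* · H/(H+B) = 580.804 × 9.75/101.25 ≈ 55.929.

S* ≈ 56 vials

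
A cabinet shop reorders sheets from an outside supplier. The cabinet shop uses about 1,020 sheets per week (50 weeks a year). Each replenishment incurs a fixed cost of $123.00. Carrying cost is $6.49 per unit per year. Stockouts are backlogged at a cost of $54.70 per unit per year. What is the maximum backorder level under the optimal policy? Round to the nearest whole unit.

S* ≈ 156 sheets

Annual demand D = 1,020 × 50 = 51,000.
With planned backorders, Q* = √(2DS/H) · √((H+B)/B).
√(2DS/H) = √(2 × 51,000 × 123 / 6.49) = 1390.370.
√((H+B)/B) = √((6.49+54.7)/54.7) = 1.0577.
Q* ≈ 1470.540.
S* = Q* · H/(H+B) = 1470.540 × 6.49/61.19 ≈ 155.970.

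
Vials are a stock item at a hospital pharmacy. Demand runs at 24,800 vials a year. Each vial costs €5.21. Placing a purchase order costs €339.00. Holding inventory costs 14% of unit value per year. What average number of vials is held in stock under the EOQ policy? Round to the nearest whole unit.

Average inventory ≈ 2,401 vials

Holding cost H = 0.14 × €5.21 = €0.7294 per unit per year.
EOQ = √(2DS/H) = √(2 × 24,800 × 339 / 0.7294) ≈ 4801.29.
Average inventory = Q*/2 ≈ 4801.29 / 2 = 2400.644.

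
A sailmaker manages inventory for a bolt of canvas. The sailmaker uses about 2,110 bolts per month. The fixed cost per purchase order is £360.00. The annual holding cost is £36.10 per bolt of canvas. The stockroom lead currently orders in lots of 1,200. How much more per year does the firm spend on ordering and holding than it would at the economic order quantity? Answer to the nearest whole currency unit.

Annual demand D = 2,110 × 12 = 25,320.
EOQ = √(2DS/H) = √(2 × 25,320 × 360 / 36.1) ≈ 710.63.
Cost at Q* = (D/Q*)S + (Q*/2)H = √(2DSH) ≈ £25,653.80.
Cost at Q = 1,200: (25,320/1,200)×360 + (1,200/2)×36.1 = £7,596.00 + £21,660.00 = £29,256.00.
Excess = £29,256.00 − £25,653.80 = £3,602.20.

Extra cost ≈ £3,602 per year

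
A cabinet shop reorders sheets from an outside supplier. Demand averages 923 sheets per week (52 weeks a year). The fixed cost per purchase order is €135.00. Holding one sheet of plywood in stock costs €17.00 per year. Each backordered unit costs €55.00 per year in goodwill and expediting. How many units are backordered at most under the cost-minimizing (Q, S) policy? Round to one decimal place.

S* ≈ 235.9 sheets

Annual demand D = 923 × 52 = 47,996.
With planned backorders, Q* = √(2DS/H) · √((H+B)/B).
√(2DS/H) = √(2 × 47,996 × 135 / 17) = 873.092.
√((H+B)/B) = √((17+55)/55) = 1.1442.
Q* ≈ 998.953.
S* = Q* · H/(H+B) = 998.953 × 17/72 ≈ 235.864.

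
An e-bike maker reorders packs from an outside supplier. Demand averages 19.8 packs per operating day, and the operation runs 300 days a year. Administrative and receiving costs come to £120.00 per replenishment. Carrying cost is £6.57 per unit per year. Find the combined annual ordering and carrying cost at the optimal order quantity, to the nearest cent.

TC* ≈ £3,060.42

Annual demand D = 19.8 × 300 = 5,940.
EOQ = √(2DS/H) = √(2 × 5,940 × 120 / 6.57) ≈ 465.82.
At the optimum the two cost components are equal, so total cost = 2·(Q*/2)H = Q*·H.
Minimum total = √(2DSH) = √(2 × 5,940 × 120 × 6.57) ≈ 3060.424.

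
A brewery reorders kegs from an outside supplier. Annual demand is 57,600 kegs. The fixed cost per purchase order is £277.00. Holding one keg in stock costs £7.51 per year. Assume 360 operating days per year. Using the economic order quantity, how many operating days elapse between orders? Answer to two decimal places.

The optimal lot size = √(2DS/H) = √(2 × 57,600 × 277 / 7.51) ≈ 2061.32.
Cycle time = Q*/D × 360 = 2061.32 / 57,600 × 360 ≈ 12.883 days.

T ≈ 12.88 days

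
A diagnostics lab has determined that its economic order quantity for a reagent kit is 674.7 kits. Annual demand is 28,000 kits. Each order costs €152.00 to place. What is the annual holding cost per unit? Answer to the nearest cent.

H ≈ €18.70

Squaring Q* = √(2DS/H) gives Q*² = 2DS/H.
From Q* = √(2DS/H): H = 2DS / Q*² = 2 × 28,000 × 152 / 674.7² = 18.6986.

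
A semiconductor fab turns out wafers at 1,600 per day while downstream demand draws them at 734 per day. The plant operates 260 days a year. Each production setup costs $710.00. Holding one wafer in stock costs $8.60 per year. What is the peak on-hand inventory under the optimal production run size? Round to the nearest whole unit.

Annual demand D = 734 × 260 = 190,840.
Production build-up factor (1 − d/p) = 1 − 734/1,600 = 0.5413.
Q* = √(2DS / (H(1 − d/p))) = √(2 × 190,840 × 710 / (8.6 × 0.5413)).
= √(270,992,800 / 4.6547) ≈ 7630.108.
Maximum inventory = Q*(1 − d/p) = 7630.108 × 0.5413 ≈ 4129.796.

I_max ≈ 4,130 wafers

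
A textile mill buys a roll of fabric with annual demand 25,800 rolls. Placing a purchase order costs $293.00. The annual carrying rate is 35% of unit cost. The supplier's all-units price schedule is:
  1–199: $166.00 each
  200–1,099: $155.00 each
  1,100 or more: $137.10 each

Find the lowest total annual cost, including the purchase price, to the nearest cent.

TC* ≈ $3,570,443.93

Holding cost per unit per year at price C is H = 0.35·C.
For each price level, check whether its EOQ is feasible; otherwise the best quantity at that price is the breakpoint.
Tier 1 ($166.00): EOQ = 510.1 exceeds tier's upper bound 199, so this tier is dominated.
EOQ at $155.00 = 527.9 (feasible in tier 2): TC = 25,800×$155.00 + (25,800/527.9)×293 + (527.9/2)×0.35×$155.00 = $4,027,639.05.
EOQ at $137.10 = 561.3 < 1100, so use break Q=1100: TC = 25,800×$137.10 + (25,800/1100.0)×293 + (1100.0/2)×0.35×$137.10 = $3,570,443.93.
Lowest total cost among the candidates is at Q = 1100.0.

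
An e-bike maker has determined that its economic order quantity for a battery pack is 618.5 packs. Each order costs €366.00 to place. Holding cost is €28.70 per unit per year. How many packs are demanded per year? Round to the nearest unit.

D ≈ 14,999 packs per year

Invert the EOQ relation Q*² = 2DS/H.
From Q* = √(2DS/H): D = Q*²H / (2S) = 618.5² × 28.7 / (2 × 366) = 14998.583.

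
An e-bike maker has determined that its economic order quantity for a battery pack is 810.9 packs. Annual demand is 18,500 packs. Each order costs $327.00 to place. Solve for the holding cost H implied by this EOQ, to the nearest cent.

H ≈ $18.40

Squaring Q* = √(2DS/H) gives Q*² = 2DS/H.
From Q* = √(2DS/H): H = 2DS / Q*² = 2 × 18,500 × 327 / 810.9² = 18.3999.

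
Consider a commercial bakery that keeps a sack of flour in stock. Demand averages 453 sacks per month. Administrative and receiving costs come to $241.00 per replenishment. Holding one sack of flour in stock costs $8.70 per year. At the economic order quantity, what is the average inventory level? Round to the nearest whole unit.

Annual demand D = 453 × 12 = 5,436.
Q* = √(2DS/H) = √(2 × 5,436 × 241 / 8.7) ≈ 548.79.
Average inventory = Q*/2 ≈ 548.79 / 2 = 274.393.

Average inventory ≈ 274 sacks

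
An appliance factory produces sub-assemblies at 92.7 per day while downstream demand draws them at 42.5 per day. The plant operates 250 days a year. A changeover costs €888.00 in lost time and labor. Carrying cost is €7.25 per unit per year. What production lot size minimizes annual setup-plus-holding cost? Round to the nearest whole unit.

Q* ≈ 2,192 sub-assemblies

Annual demand D = 42.5 × 250 = 10,625.
Production build-up factor (1 − d/p) = 1 − 42.5/92.7 = 0.5415.
Q* = √(2DS / (H(1 − d/p))) = √(2 × 10,625 × 888 / (7.25 × 0.5415)).
= √(18,870,000 / 3.9261) ≈ 2192.325.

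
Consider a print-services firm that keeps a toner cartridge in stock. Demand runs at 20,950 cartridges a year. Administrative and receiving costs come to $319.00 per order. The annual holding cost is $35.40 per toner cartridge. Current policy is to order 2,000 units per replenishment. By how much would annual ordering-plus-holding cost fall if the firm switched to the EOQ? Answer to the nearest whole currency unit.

Extra cost ≈ $16,989 per year

EOQ = √(2DS/H) = √(2 × 20,950 × 319 / 35.4) ≈ 614.47.
Cost at Q* = (D/Q*)S + (Q*/2)H = √(2DSH) ≈ $21,752.24.
Cost at Q = 2,000: (20,950/2,000)×319 + (2,000/2)×35.4 = $3,341.53 + $35,400.00 = $38,741.53.
Excess = $38,741.53 − $21,752.24 = $16,989.29.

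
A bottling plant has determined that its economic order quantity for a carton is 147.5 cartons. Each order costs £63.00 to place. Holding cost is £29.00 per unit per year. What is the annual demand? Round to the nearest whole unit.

D ≈ 5,007 cartons per year

The basic EOQ model gives Q* = √(2DS/H); rearrange for the unknown.
From Q* = √(2DS/H): D = Q*²H / (2S) = 147.5² × 29 / (2 × 63) = 5007.391.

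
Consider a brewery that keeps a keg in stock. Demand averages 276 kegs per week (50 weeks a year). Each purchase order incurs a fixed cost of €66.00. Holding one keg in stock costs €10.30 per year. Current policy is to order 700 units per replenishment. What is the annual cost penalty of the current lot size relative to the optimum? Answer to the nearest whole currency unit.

Extra cost ≈ €575 per year

Annual demand D = 276 × 50 = 13,800.
EOQ = √(2DS/H) = √(2 × 13,800 × 66 / 10.3) ≈ 420.54.
Cost at Q* = (D/Q*)S + (Q*/2)H = √(2DSH) ≈ €4,331.57.
Cost at Q = 700: (13,800/700)×66 + (700/2)×10.3 = €1,301.14 + €3,605.00 = €4,906.14.
Excess = €4,906.14 − €4,331.57 = €574.58.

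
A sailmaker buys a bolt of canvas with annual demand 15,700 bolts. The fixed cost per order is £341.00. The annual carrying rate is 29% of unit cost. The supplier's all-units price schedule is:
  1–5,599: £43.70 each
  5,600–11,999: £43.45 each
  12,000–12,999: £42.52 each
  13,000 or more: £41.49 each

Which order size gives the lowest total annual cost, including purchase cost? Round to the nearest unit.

Q* ≈ 919 bolts

Holding cost per unit per year at price C is H = 0.29·C.
For each price level, check whether its EOQ is feasible; otherwise the best quantity at that price is the breakpoint.
EOQ at £43.70 = 919.2 (feasible in tier 1): TC = 15,700×£43.70 + (15,700/919.2)×341 + (919.2/2)×0.29×£43.70 = £697,738.81.
EOQ at £43.45 = 921.8 < 5600, so use break Q=5600: TC = 15,700×£43.45 + (15,700/5600.0)×341 + (5600.0/2)×0.29×£43.45 = £718,402.42.
EOQ at £42.52 = 931.9 < 12000, so use break Q=12000: TC = 15,700×£42.52 + (15,700/12000.0)×341 + (12000.0/2)×0.29×£42.52 = £741,994.94.
EOQ at £41.49 = 943.3 < 13000, so use break Q=13000: TC = 15,700×£41.49 + (15,700/13000.0)×341 + (13000.0/2)×0.29×£41.49 = £730,013.47.
Lowest total cost is £697,738.81 at Q = 919.2.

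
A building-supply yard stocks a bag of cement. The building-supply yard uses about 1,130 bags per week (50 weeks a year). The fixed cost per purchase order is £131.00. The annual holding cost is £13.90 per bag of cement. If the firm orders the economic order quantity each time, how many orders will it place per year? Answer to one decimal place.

N ≈ 54.7 orders per year

Annual demand D = 1,130 × 50 = 56,500.
The optimal lot size = √(2DS/H) = √(2 × 56,500 × 131 / 13.9) ≈ 1031.97.
Orders per year = D / Q* = 56,500 / 1031.97 ≈ 54.750.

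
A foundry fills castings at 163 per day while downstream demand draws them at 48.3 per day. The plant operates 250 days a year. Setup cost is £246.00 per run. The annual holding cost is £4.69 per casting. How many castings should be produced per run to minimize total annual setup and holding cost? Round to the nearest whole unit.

Annual demand D = 48.3 × 250 = 12,075.
Production build-up factor (1 − d/p) = 1 − 48.3/163 = 0.7037.
Q* = √(2DS / (H(1 − d/p))) = √(2 × 12,075 × 246 / (4.69 × 0.7037)).
= √(5,940,900 / 3.3003) ≈ 1341.689.

Q* ≈ 1,342 castings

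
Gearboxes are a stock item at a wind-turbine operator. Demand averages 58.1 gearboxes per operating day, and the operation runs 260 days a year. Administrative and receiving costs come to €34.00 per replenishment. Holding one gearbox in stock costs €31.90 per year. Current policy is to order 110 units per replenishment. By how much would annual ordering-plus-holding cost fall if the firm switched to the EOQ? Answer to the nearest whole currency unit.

Extra cost ≈ €699 per year

Annual demand D = 58.1 × 260 = 15,106.
EOQ = √(2DS/H) = √(2 × 15,106 × 34 / 31.9) ≈ 179.45.
Cost at Q* = (D/Q*)S + (Q*/2)H = √(2DSH) ≈ €5,724.33.
Cost at Q = 110: (15,106/110)×34 + (110/2)×31.9 = €4,669.13 + €1,754.50 = €6,423.63.
Excess = €6,423.63 − €5,724.33 = €699.30.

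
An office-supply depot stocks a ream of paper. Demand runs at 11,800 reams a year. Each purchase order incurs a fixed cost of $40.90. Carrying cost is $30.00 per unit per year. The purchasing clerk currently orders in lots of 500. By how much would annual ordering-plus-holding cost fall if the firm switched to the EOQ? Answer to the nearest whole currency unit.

EOQ = √(2DS/H) = √(2 × 11,800 × 40.9 / 30) ≈ 179.37.
Cost at Q* = (D/Q*)S + (Q*/2)H = √(2DSH) ≈ $5,381.19.
Cost at Q = 500: (11,800/500)×40.9 + (500/2)×30 = $965.24 + $7,500.00 = $8,465.24.
Excess = $8,465.24 − $5,381.19 = $3,084.05.

Extra cost ≈ $3,084 per year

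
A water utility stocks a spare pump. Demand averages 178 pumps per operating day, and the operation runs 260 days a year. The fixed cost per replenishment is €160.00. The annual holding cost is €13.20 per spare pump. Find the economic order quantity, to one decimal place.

Annual demand D = 178 × 260 = 46,280.
EOQ = √(2DS / H) = √(2 × 46,280 × 160 / 13.2).
= √(14,809,600 / 13.2) = √1,121,939.3939 ≈ 1059.216.

Q* ≈ 1,059.2 pumps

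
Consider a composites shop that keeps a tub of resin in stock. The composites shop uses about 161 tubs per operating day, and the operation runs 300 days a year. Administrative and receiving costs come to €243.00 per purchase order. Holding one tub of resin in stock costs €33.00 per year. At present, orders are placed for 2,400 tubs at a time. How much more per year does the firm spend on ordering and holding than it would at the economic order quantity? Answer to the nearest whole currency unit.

Annual demand D = 161 × 300 = 48,300.
EOQ = √(2DS/H) = √(2 × 48,300 × 243 / 33) ≈ 843.40.
Cost at Q* = (D/Q*)S + (Q*/2)H = √(2DSH) ≈ €27,832.27.
Cost at Q = 2,400: (48,300/2,400)×243 + (2,400/2)×33 = €4,890.38 + €39,600.00 = €44,490.38.
Excess = €44,490.38 − €27,832.27 = €16,658.10.

Extra cost ≈ €16,658 per year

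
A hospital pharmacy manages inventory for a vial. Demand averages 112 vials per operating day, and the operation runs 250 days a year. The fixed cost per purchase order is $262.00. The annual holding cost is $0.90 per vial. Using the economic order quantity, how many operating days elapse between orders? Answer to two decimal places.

T ≈ 36.05 days

Annual demand D = 112 × 250 = 28,000.
EOQ = √(2DS/H) = √(2 × 28,000 × 262 / 0.9) ≈ 4037.60.
Cycle time = Q*/D × 250 = 4037.60 / 28,000 × 250 ≈ 36.050 days.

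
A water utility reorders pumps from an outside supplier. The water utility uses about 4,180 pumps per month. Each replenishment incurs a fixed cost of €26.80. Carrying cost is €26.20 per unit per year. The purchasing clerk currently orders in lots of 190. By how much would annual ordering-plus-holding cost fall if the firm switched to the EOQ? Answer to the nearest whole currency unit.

Annual demand D = 4,180 × 12 = 50,160.
EOQ = √(2DS/H) = √(2 × 50,160 × 26.8 / 26.2) ≈ 320.34.
Cost at Q* = (D/Q*)S + (Q*/2)H = √(2DSH) ≈ €8,392.90.
Cost at Q = 190: (50,160/190)×26.8 + (190/2)×26.2 = €7,075.20 + €2,489.00 = €9,564.20.
Excess = €9,564.20 − €8,392.90 = €1,171.30.

Extra cost ≈ €1,171 per year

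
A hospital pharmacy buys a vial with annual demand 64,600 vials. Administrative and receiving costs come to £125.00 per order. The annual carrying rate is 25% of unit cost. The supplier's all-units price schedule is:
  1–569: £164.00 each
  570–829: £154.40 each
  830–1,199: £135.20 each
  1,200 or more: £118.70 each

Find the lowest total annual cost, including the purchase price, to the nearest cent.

Holding cost per unit per year at price C is H = 0.25·C.
Candidates are each tier's EOQ (if it falls in that tier) and each price-break quantity.
Tier 1 (£164.00): EOQ = 627.6 exceeds tier's upper bound 569, so this tier is dominated.
EOQ at £154.40 = 646.8 (feasible in tier 2): TC = 64,600×£154.40 + (64,600/646.8)×125 + (646.8/2)×0.25×£154.40 = £9,999,207.78.
EOQ at £135.20 = 691.2 < 830, so use break Q=830: TC = 64,600×£135.20 + (64,600/830.0)×125 + (830.0/2)×0.25×£135.20 = £8,757,675.92.
EOQ at £118.70 = 737.7 < 1200, so use break Q=1200: TC = 64,600×£118.70 + (64,600/1200.0)×125 + (1200.0/2)×0.25×£118.70 = £7,692,554.17.
Lowest total cost among the candidates is at Q = 1200.0.

TC* ≈ £7,692,554.17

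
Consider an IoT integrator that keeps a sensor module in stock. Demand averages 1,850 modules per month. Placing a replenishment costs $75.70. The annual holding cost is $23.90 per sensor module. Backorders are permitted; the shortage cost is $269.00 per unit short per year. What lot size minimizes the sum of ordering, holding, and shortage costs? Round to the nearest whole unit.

Q* ≈ 391 modules

Annual demand D = 1,850 × 12 = 22,200.
With planned backorders, Q* = √(2DS/H) · √((H+B)/B).
√(2DS/H) = √(2 × 22,200 × 75.7 / 23.9) = 375.008.
√((H+B)/B) = √((23.9+269)/269) = 1.0435.
Q* ≈ 391.313.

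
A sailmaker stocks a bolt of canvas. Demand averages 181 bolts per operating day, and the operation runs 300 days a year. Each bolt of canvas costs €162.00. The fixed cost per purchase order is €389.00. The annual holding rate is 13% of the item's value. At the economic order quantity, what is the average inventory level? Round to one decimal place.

Annual demand D = 181 × 300 = 54,300.
Holding cost H = 0.13 × €162.00 = €21.0600 per unit per year.
The optimal lot size = √(2DS/H) = √(2 × 54,300 × 389 / 21.06) ≈ 1416.32.
Average inventory = Q*/2 ≈ 1416.32 / 2 = 708.159.

Average inventory ≈ 708.2 bolts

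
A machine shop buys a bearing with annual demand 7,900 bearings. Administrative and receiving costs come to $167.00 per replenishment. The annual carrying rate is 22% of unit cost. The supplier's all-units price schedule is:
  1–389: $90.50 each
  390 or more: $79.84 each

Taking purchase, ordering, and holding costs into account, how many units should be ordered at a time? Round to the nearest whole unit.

Holding cost per unit per year at price C is H = 0.22·C.
For each price level, check whether its EOQ is feasible; otherwise the best quantity at that price is the breakpoint.
EOQ at $90.50 = 364.0 (feasible in tier 1): TC = 7,900×$90.50 + (7,900/364.0)×167 + (364.0/2)×0.22×$90.50 = $722,198.07.
EOQ at $79.84 = 387.6 < 390, so use break Q=390: TC = 7,900×$79.84 + (7,900/390.0)×167 + (390.0/2)×0.22×$79.84 = $637,543.96.
Lowest total cost is $637,543.96 at Q = 390.0.

Q* ≈ 390 bearings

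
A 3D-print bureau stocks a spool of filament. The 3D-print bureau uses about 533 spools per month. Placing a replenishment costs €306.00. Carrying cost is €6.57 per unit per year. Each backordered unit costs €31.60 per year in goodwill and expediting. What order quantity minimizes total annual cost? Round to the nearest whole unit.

Annual demand D = 533 × 12 = 6,396.
With planned backorders, Q* = √(2DS/H) · √((H+B)/B).
√(2DS/H) = √(2 × 6,396 × 306 / 6.57) = 771.875.
√((H+B)/B) = √((6.57+31.6)/31.6) = 1.0991.
Q* ≈ 848.330.

Q* ≈ 848 spools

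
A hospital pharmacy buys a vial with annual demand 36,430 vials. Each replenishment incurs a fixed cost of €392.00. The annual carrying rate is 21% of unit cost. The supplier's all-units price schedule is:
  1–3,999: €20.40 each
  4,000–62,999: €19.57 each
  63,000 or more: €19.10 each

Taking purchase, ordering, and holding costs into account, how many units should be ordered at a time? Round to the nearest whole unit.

Q* ≈ 4,000 vials

Holding cost per unit per year at price C is H = 0.21·C.
Candidates are each tier's EOQ (if it falls in that tier) and each price-break quantity.
EOQ at €20.40 = 2582.0 (feasible in tier 1): TC = 36,430×€20.40 + (36,430/2582.0)×392 + (2582.0/2)×0.21×€20.40 = €754,233.46.
EOQ at €19.57 = 2636.2 < 4000, so use break Q=4000: TC = 36,430×€19.57 + (36,430/4000.0)×392 + (4000.0/2)×0.21×€19.57 = €724,724.64.
EOQ at €19.10 = 2668.5 < 63000, so use break Q=63000: TC = 36,430×€19.10 + (36,430/63000.0)×392 + (63000.0/2)×0.21×€19.10 = €822,386.18.
Lowest total cost is €724,724.64 at Q = 4000.0.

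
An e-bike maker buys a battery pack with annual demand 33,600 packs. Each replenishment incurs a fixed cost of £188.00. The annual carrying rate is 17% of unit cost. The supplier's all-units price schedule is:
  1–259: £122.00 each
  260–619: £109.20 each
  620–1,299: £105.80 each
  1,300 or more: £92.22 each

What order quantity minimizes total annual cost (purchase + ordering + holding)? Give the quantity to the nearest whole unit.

Holding cost per unit per year at price C is H = 0.17·C.
Evaluate total cost at each tier's feasible EOQ or, if the EOQ is below the tier, at the tier's minimum quantity.
Tier 1 (£122.00): EOQ = 780.5 exceeds tier's upper bound 259, so this tier is dominated.
Tier 2 (£109.20): EOQ = 825.0 exceeds tier's upper bound 619, so this tier is dominated.
EOQ at £105.80 = 838.1 (feasible in tier 3): TC = 33,600×£105.80 + (33,600/838.1)×188 + (838.1/2)×0.17×£105.80 = £3,569,954.08.
EOQ at £92.22 = 897.7 < 1300, so use break Q=1300: TC = 33,600×£92.22 + (33,600/1300.0)×188 + (1300.0/2)×0.17×£92.22 = £3,113,641.39.
Lowest total cost is £3,113,641.39 at Q = 1300.0.

Q* ≈ 1,300 packs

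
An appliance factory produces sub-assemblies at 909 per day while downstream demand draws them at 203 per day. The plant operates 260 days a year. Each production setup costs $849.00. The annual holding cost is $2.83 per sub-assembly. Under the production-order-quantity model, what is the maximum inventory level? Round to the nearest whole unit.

I_max ≈ 4,959 sub-assemblies

Annual demand D = 203 × 260 = 52,780.
Production build-up factor (1 − d/p) = 1 − 203/909 = 0.7767.
Q* = √(2DS / (H(1 − d/p))) = √(2 × 52,780 × 849 / (2.83 × 0.7767)).
= √(89,620,440 / 2.198) ≈ 6385.426.
Maximum inventory = Q*(1 − d/p) = 6385.426 × 0.7767 ≈ 4959.418.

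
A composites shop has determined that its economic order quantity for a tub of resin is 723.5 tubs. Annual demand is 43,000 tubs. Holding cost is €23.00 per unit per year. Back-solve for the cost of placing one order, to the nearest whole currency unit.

Invert the EOQ relation Q*² = 2DS/H.
From Q* = √(2DS/H): S = Q*²H / (2D) = 723.5² × 23 / (2 × 43,000) = 139.9930.

S ≈ €140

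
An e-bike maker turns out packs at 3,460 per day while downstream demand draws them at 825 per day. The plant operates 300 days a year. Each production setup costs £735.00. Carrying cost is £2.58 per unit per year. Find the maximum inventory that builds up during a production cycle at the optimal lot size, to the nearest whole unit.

I_max ≈ 10,363 packs

Annual demand D = 825 × 300 = 247,500.
Production build-up factor (1 − d/p) = 1 − 825/3,460 = 0.7616.
Q* = √(2DS / (H(1 − d/p))) = √(2 × 247,500 × 735 / (2.58 × 0.7616)).
= √(363,825,000 / 1.9648) ≈ 13607.682.
Maximum inventory = Q*(1 − d/p) = 13607.682 × 0.7616 ≈ 10363.076.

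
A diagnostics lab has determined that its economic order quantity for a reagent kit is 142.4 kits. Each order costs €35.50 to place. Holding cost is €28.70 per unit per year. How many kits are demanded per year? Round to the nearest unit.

D ≈ 8,197 kits per year

Invert the EOQ relation Q*² = 2DS/H.
From Q* = √(2DS/H): D = Q*²H / (2S) = 142.4² × 28.7 / (2 × 35.5) = 8196.785.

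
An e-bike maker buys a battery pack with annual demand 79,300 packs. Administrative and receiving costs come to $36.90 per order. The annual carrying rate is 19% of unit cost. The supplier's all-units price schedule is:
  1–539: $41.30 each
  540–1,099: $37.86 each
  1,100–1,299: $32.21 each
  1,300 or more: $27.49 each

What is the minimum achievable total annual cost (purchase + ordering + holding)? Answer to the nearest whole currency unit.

TC* ≈ $2,185,603

Holding cost per unit per year at price C is H = 0.19·C.
Candidates are each tier's EOQ (if it falls in that tier) and each price-break quantity.
Tier 1 ($41.30): EOQ = 863.6 exceeds tier's upper bound 539, so this tier is dominated.
EOQ at $37.86 = 902.0 (feasible in tier 2): TC = 79,300×$37.86 + (79,300/902.0)×36.9 + (902.0/2)×0.19×$37.86 = $3,008,786.31.
EOQ at $32.21 = 977.9 < 1100, so use break Q=1100: TC = 79,300×$32.21 + (79,300/1100.0)×36.9 + (1100.0/2)×0.19×$32.21 = $2,560,279.10.
EOQ at $27.49 = 1058.5 < 1300, so use break Q=1300: TC = 79,300×$27.49 + (79,300/1300.0)×36.9 + (1300.0/2)×0.19×$27.49 = $2,185,602.92.
Lowest total cost among the candidates is at Q = 1300.0.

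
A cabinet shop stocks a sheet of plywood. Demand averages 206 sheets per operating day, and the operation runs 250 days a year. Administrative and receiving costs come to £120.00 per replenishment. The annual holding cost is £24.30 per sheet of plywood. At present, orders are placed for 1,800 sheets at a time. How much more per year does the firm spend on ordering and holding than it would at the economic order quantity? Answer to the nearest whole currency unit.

Annual demand D = 206 × 250 = 51,500.
EOQ = √(2DS/H) = √(2 × 51,500 × 120 / 24.3) ≈ 713.19.
Cost at Q* = (D/Q*)S + (Q*/2)H = √(2DSH) ≈ £17,330.55.
Cost at Q = 1,800: (51,500/1,800)×120 + (1,800/2)×24.3 = £3,433.33 + £21,870.00 = £25,303.33.
Excess = £25,303.33 − £17,330.55 = £7,972.78.

Extra cost ≈ £7,973 per year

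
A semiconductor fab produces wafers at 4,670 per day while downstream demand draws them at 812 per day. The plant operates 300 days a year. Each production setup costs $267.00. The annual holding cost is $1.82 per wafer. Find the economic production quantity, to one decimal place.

Annual demand D = 812 × 300 = 243,600.
Production build-up factor (1 − d/p) = 1 − 812/4,670 = 0.8261.
Q* = √(2DS / (H(1 − d/p))) = √(2 × 243,600 × 267 / (1.82 × 0.8261)).
= √(130,082,400 / 1.5035) ≈ 9301.455.

Q* ≈ 9,301.5 wafers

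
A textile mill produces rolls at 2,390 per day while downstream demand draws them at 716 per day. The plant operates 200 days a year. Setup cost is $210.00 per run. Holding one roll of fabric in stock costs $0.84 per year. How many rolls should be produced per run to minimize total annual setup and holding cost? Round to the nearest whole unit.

Q* ≈ 10,111 rolls

Annual demand D = 716 × 200 = 143,200.
Production build-up factor (1 − d/p) = 1 − 716/2,390 = 0.7004.
Q* = √(2DS / (H(1 − d/p))) = √(2 × 143,200 × 210 / (0.84 × 0.7004)).
= √(60,144,000 / 0.5884) ≈ 10110.619.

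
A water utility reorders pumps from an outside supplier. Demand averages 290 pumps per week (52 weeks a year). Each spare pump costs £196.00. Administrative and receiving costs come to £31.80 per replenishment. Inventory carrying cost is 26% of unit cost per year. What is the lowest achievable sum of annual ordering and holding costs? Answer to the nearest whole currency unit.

Annual demand D = 290 × 52 = 15,080.
Holding cost H = 0.26 × £196.00 = £50.9600 per unit per year.
Q* = √(2DS/H) = √(2 × 15,080 × 31.8 / 50.96) ≈ 137.19.
At Q*, ordering cost (D/Q*)S equals holding cost (Q*/2)H, each = √(DSH/2).
Minimum total = √(2DSH) = √(2 × 15,080 × 31.8 × 50.96) ≈ 6991.075.

TC* ≈ £6,991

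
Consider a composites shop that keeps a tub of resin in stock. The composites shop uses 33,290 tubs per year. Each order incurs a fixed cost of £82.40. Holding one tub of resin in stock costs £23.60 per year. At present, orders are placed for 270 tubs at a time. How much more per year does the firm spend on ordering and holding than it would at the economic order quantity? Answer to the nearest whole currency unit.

EOQ = √(2DS/H) = √(2 × 33,290 × 82.4 / 23.6) ≈ 482.15.
Cost at Q* = (D/Q*)S + (Q*/2)H = √(2DSH) ≈ £11,378.67.
Cost at Q = 270: (33,290/270)×82.4 + (270/2)×23.6 = £10,159.61 + £3,186.00 = £13,345.61.
Excess = £13,345.61 − £11,378.67 = £1,966.94.

Extra cost ≈ £1,967 per year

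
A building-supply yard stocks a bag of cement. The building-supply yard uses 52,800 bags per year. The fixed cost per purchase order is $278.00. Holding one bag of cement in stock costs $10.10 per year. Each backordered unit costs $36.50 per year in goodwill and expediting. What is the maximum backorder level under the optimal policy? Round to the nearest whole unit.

S* ≈ 418 bags

With planned backorders, Q* = √(2DS/H) · √((H+B)/B).
√(2DS/H) = √(2 × 52,800 × 278 / 10.1) = 1704.879.
√((H+B)/B) = √((10.1+36.5)/36.5) = 1.1299.
Q* ≈ 1926.372.
S* = Q* · H/(H+B) = 1926.372 × 10.1/46.6 ≈ 417.518.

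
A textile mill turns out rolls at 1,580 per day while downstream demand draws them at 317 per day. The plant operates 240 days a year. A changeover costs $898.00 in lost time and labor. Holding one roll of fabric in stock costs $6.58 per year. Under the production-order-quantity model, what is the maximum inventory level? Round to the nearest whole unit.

I_max ≈ 4,074 rolls

Annual demand D = 317 × 240 = 76,080.
Production build-up factor (1 − d/p) = 1 − 317/1,580 = 0.7994.
Q* = √(2DS / (H(1 − d/p))) = √(2 × 76,080 × 898 / (6.58 × 0.7994)).
= √(136,639,680 / 5.2598) ≈ 5096.856.
Maximum inventory = Q*(1 − d/p) = 5096.856 × 0.7994 ≈ 4074.259.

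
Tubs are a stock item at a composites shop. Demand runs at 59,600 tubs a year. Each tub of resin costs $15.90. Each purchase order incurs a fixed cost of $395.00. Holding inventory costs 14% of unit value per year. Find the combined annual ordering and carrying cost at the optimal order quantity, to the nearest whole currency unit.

TC* ≈ $10,238

Holding cost H = 0.14 × $15.90 = $2.2260 per unit per year.
EOQ = √(2DS/H) = √(2 × 59,600 × 395 / 2.226) ≈ 4599.11.
At Q*, ordering cost (D/Q*)S equals holding cost (Q*/2)H, each = √(DSH/2).
Minimum total = √(2DSH) = √(2 × 59,600 × 395 × 2.226) ≈ 10237.626.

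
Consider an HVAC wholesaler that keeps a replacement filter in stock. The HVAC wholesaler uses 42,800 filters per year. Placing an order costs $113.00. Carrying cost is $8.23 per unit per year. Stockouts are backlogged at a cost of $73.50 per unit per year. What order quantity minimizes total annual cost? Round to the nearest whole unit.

Q* ≈ 1,143 filters

With planned backorders, Q* = √(2DS/H) · √((H+B)/B).
√(2DS/H) = √(2 × 42,800 × 113 / 8.23) = 1084.117.
√((H+B)/B) = √((8.23+73.5)/73.5) = 1.0545.
Q* ≈ 1143.203.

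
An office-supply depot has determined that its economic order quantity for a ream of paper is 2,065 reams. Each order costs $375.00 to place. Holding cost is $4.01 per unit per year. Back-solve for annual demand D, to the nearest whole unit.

The basic EOQ model gives Q* = √(2DS/H); rearrange for the unknown.
From Q* = √(2DS/H): D = Q*²H / (2S) = 2,065² × 4.01 / (2 × 375) = 22799.390.

D ≈ 22,799 reams per year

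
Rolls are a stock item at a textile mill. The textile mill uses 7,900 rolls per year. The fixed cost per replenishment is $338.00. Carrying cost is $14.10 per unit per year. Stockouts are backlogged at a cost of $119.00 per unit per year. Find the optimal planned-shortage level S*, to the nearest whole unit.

S* ≈ 69 rolls

With planned backorders, Q* = √(2DS/H) · √((H+B)/B).
√(2DS/H) = √(2 × 7,900 × 338 / 14.1) = 615.428.
√((H+B)/B) = √((14.1+119)/119) = 1.0576.
Q* ≈ 650.868.
S* = Q* · H/(H+B) = 650.868 × 14.1/133.1 ≈ 68.950.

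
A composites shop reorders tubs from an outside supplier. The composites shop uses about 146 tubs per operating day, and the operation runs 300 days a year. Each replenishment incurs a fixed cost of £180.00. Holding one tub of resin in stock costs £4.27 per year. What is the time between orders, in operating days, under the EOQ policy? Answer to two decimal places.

Annual demand D = 146 × 300 = 43,800.
Q* = √(2DS/H) = √(2 × 43,800 × 180 / 4.27) ≈ 1921.65.
Cycle time = Q*/D × 300 = 1921.65 / 43,800 × 300 ≈ 13.162 days.

T ≈ 13.16 days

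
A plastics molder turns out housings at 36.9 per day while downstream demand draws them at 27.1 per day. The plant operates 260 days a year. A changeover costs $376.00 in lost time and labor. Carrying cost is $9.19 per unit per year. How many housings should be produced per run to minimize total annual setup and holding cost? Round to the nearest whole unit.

Annual demand D = 27.1 × 260 = 7,046.
Production build-up factor (1 − d/p) = 1 − 27.1/36.9 = 0.2656.
Q* = √(2DS / (H(1 − d/p))) = √(2 × 7,046 × 376 / (9.19 × 0.2656)).
= √(5,298,592 / 2.4407) ≈ 1473.407.

Q* ≈ 1,473 housings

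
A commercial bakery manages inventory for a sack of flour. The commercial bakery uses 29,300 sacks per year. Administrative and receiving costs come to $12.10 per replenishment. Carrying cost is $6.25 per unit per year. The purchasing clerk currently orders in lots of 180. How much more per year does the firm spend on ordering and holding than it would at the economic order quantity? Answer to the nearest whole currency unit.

EOQ = √(2DS/H) = √(2 × 29,300 × 12.1 / 6.25) ≈ 336.82.
Cost at Q* = (D/Q*)S + (Q*/2)H = √(2DSH) ≈ $2,105.14.
Cost at Q = 180: (29,300/180)×12.1 + (180/2)×6.25 = $1,969.61 + $562.50 = $2,532.11.
Excess = $2,532.11 − $2,105.14 = $426.97.

Extra cost ≈ $427 per year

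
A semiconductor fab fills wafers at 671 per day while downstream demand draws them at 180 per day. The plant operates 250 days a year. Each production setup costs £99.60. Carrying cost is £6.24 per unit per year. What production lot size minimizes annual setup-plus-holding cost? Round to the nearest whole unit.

Annual demand D = 180 × 250 = 45,000.
Production build-up factor (1 − d/p) = 1 − 180/671 = 0.7317.
Q* = √(2DS / (H(1 − d/p))) = √(2 × 45,000 × 99.6 / (6.24 × 0.7317)).
= √(8,964,000 / 4.5661) ≈ 1401.132.

Q* ≈ 1,401 wafers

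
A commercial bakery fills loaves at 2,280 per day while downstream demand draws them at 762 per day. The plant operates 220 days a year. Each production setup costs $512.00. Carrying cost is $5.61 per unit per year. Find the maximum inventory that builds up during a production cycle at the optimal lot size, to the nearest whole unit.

I_max ≈ 4,514 loaves

Annual demand D = 762 × 220 = 167,640.
Production build-up factor (1 − d/p) = 1 − 762/2,280 = 0.6658.
Q* = √(2DS / (H(1 − d/p))) = √(2 × 167,640 × 512 / (5.61 × 0.6658)).
= √(171,663,360 / 3.7351) ≈ 6779.363.
Maximum inventory = Q*(1 − d/p) = 6779.363 × 0.6658 ≈ 4513.629.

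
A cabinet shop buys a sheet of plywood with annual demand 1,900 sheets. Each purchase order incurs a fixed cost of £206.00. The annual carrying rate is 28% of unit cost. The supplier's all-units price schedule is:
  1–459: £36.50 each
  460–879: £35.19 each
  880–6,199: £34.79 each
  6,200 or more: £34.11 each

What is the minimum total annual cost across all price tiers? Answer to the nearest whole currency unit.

Holding cost per unit per year at price C is H = 0.28·C.
Candidates are each tier's EOQ (if it falls in that tier) and each price-break quantity.
EOQ at £36.50 = 276.8 (feasible in tier 1): TC = 1,900×£36.50 + (1,900/276.8)×206 + (276.8/2)×0.28×£36.50 = £72,178.47.
EOQ at £35.19 = 281.9 < 460, so use break Q=460: TC = 1,900×£35.19 + (1,900/460.0)×206 + (460.0/2)×0.28×£35.19 = £69,978.11.
EOQ at £34.79 = 283.5 < 880, so use break Q=880: TC = 1,900×£34.79 + (1,900/880.0)×206 + (880.0/2)×0.28×£34.79 = £70,831.90.
EOQ at £34.11 = 286.3 < 6200, so use break Q=6200: TC = 1,900×£34.11 + (1,900/6200.0)×206 + (6200.0/2)×0.28×£34.11 = £94,479.61.
Lowest total cost among the candidates is at Q = 460.0.

TC* ≈ £69,978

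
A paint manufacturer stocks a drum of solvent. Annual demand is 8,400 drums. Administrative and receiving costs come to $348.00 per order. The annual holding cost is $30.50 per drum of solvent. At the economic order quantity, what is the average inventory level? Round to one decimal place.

Average inventory ≈ 218.9 drums

The optimal lot size = √(2DS/H) = √(2 × 8,400 × 348 / 30.5) ≈ 437.82.
Average inventory = Q*/2 ≈ 437.82 / 2 = 218.909.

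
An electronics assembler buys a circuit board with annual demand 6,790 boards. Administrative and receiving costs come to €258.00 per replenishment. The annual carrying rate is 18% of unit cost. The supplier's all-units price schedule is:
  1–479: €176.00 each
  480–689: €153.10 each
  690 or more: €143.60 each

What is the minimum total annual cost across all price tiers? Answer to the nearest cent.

TC* ≈ €986,500.43

Holding cost per unit per year at price C is H = 0.18·C.
Candidates are each tier's EOQ (if it falls in that tier) and each price-break quantity.
EOQ at €176.00 = 332.6 (feasible in tier 1): TC = 6,790×€176.00 + (6,790/332.6)×258 + (332.6/2)×0.18×€176.00 = €1,205,575.43.
EOQ at €153.10 = 356.6 < 480, so use break Q=480: TC = 6,790×€153.10 + (6,790/480.0)×258 + (480.0/2)×0.18×€153.10 = €1,049,812.54.
EOQ at €143.60 = 368.2 < 690, so use break Q=690: TC = 6,790×€143.60 + (6,790/690.0)×258 + (690.0/2)×0.18×€143.60 = €986,500.43.
Lowest total cost among the candidates is at Q = 690.0.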